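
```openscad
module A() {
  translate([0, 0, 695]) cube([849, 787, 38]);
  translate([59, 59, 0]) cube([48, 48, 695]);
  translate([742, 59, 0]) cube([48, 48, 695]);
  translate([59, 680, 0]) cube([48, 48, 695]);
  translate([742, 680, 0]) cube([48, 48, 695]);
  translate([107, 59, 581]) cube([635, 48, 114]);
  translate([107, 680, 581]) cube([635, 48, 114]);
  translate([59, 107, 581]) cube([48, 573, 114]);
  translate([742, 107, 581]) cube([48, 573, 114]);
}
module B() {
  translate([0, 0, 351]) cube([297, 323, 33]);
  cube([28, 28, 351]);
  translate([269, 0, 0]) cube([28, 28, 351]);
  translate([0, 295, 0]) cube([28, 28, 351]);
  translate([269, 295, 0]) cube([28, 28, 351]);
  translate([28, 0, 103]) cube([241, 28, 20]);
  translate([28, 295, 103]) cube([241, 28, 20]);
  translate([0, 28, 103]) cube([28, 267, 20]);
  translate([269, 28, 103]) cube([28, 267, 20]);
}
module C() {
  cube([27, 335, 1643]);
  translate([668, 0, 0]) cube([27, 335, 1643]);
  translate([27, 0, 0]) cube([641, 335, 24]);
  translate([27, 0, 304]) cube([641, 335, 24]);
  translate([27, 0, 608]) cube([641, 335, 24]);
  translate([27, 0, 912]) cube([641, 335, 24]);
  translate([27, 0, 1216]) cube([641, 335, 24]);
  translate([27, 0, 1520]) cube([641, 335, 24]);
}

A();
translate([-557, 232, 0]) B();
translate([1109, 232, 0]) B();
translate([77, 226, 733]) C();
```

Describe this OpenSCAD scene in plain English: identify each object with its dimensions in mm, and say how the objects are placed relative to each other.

A is a table: top 849 mm (x) × 787 mm (y), 38 mm thick, upper face at z = 733 mm, on four 48×48 mm square legs, each inset 59 mm from the nearest pair of top edges, running from z = 0 to the bottom of the top. Four apron rails, 48 mm thick and 114 mm tall, run between adjacent legs with their top edges flush with the underside of the top and their outer faces flush with the legs' outer faces.

B is a four-legged stool. The seat is 297×323 mm, 33 mm thick, top at z = 384 mm. It stands on four square legs, each 28×28 mm in cross-section, from z = 0 to the seat underside, each flush with a corner of the seat. Four stretchers, 28 mm wide and 20 mm tall, connect adjacent legs with their undersides at z = 103 mm, each running between the inner faces of the legs it joins and aligned with the legs' outer faces on the other axis.

C is a bookshelf 695 mm wide overall, 335 mm deep and 1643 mm tall. The two sides are 27 mm thick vertical panels. 6 horizontal shelves of 24 mm thickness span between the inner faces of the sides; the lowest shelf sits on the floor and shelves are stacked with a clear vertical gap of 280 mm between each pair.

Two stools sit around the table at the −x, +x sides. The bookshelf is on top of the table, centred.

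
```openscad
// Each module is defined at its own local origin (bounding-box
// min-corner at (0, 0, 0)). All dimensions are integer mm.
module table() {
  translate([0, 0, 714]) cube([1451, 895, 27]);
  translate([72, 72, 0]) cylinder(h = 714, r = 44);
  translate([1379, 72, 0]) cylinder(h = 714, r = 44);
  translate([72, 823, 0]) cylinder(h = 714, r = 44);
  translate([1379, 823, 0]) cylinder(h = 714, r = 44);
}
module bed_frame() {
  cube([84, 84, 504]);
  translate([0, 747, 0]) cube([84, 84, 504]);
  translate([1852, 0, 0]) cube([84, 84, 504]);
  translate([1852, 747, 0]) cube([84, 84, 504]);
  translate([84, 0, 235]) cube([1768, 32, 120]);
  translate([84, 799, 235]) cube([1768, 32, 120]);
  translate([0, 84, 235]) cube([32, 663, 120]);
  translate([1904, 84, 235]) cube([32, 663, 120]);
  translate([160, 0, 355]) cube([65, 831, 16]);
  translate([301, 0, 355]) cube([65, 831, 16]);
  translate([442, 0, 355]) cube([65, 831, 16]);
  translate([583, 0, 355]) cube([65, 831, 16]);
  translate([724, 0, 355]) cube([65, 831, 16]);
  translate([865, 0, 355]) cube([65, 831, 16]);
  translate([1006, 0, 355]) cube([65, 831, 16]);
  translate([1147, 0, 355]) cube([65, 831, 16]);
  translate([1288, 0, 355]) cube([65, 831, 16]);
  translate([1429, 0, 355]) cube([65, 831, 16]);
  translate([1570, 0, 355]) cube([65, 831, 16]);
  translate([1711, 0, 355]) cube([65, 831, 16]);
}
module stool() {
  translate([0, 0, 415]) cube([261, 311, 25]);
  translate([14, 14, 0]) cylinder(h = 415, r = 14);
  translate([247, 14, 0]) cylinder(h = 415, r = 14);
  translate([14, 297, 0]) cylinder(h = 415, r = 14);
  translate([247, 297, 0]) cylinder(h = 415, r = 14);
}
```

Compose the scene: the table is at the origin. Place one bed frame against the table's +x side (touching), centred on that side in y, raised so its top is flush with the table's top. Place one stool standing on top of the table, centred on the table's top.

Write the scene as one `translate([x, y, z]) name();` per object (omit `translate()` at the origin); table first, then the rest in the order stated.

table();
translate([1451, 32, 237]) bed_frame();
translate([595, 292, 741]) stool();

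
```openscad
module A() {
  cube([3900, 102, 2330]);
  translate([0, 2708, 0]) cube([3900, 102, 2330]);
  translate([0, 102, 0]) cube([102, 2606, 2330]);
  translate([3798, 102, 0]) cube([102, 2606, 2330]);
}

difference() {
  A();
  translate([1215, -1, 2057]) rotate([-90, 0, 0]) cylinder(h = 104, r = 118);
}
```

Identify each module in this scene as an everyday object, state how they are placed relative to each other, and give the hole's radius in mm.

The subtracted cylinder has r = 118 mm.

A is a house frame. The house frame has a circular hole through its front wall. The hole's radius is 118 mm.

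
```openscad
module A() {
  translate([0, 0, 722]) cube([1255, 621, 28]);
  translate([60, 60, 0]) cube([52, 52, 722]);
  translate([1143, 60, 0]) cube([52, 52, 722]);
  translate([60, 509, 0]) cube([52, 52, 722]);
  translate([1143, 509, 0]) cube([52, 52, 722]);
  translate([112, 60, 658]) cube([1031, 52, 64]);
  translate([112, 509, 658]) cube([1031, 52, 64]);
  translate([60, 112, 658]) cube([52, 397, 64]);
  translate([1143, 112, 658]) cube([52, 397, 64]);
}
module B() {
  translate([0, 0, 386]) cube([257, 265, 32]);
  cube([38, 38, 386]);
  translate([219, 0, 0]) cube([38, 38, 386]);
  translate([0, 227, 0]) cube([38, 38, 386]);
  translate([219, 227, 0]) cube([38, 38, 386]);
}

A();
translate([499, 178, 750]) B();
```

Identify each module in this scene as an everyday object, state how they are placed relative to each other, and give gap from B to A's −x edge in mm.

A is a table. B is a stool. The stool is on top of the table, centred. The gap from the stool to the table's −x edge is 499 mm.

The stool's min-x is at 499; the table's min-x is 0; gap = 499 mm.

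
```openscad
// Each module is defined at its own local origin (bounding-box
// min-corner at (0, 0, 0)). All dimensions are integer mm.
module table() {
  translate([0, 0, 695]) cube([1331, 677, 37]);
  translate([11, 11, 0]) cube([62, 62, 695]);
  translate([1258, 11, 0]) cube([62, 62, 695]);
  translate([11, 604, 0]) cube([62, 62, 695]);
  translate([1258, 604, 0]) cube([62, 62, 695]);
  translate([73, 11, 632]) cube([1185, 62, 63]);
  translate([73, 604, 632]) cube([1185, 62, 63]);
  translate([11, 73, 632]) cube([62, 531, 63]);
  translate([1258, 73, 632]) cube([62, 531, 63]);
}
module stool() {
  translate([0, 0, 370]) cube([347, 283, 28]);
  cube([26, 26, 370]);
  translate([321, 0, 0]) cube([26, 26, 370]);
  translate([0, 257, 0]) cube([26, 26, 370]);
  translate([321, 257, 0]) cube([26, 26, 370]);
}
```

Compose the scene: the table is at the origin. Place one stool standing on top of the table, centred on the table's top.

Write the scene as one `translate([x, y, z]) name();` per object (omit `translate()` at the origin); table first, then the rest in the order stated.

table();
translate([492, 197, 732]) stool();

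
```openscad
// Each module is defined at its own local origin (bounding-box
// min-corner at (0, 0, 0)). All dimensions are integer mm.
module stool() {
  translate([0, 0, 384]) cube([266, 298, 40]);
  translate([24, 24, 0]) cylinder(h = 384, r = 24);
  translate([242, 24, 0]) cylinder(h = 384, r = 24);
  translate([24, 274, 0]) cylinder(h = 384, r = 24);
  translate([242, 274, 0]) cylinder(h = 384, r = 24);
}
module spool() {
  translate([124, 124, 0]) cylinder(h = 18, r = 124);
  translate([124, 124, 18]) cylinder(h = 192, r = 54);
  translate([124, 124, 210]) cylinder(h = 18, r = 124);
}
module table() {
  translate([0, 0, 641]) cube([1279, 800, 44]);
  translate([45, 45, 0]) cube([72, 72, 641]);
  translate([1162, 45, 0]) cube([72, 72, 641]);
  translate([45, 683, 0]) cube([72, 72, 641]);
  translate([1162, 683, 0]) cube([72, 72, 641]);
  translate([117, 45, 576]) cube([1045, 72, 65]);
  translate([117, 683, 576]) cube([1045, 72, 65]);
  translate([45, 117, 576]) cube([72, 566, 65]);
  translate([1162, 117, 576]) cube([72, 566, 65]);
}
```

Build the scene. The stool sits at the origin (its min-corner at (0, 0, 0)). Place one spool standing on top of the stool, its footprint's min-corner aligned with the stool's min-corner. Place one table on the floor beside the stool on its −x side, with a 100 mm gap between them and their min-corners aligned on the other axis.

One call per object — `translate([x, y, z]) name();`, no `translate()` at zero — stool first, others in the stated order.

stool();
translate([0, 0, 424]) spool();
translate([-1379, 0, 0]) table();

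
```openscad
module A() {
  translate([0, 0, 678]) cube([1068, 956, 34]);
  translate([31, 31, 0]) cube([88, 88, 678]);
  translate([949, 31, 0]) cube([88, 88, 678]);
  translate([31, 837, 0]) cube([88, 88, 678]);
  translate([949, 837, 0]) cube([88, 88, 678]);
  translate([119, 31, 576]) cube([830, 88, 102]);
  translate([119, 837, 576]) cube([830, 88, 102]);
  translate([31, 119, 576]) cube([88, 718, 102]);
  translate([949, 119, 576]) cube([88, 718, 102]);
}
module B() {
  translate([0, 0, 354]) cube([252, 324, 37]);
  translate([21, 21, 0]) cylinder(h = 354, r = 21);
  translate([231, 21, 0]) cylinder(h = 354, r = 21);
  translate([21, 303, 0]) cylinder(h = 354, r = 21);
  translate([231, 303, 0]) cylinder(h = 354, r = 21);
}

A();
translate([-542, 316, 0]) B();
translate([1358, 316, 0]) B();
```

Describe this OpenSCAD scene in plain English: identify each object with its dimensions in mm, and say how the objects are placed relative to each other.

A is a table with a 1068×956 mm rectangular top, 34 mm thick, top surface at z = 712 mm, supported by four 88×88 mm square legs, each inset 31 mm from the nearest pair of top edges, running from the floor. Four apron rails, 88 mm thick and 102 mm tall, run between adjacent legs with their top edges flush with the underside of the top and their outer faces flush with the legs' outer faces.

B is a simple wooden stool: a rectangular seat 252 mm (x) by 324 mm (y), 37 mm thick, top face at z = 391 mm, on four round legs, each 42 mm in diameter. The legs rest on z = 0, each leg's axis is inset half a diameter from the nearest pair of seat edges (so the leg's bounding box is flush with the corner).

Two stools sit around the table at the −x, +x sides.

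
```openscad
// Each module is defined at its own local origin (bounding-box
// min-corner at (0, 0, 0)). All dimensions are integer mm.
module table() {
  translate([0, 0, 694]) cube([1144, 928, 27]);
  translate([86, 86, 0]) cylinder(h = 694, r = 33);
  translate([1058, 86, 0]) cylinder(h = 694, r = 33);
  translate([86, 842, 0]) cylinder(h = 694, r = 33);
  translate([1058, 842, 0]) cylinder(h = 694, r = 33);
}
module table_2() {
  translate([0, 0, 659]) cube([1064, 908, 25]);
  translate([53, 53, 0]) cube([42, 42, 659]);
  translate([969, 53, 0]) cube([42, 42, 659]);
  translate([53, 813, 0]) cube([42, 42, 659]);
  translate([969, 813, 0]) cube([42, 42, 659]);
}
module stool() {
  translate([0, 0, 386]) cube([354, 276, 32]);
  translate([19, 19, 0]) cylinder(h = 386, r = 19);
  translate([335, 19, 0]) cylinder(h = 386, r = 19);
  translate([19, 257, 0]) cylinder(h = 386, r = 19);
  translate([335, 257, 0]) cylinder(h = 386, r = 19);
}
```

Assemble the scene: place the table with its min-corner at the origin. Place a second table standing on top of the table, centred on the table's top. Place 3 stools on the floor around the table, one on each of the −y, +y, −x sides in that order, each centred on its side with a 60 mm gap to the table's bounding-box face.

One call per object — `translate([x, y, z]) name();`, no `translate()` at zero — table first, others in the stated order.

table();
translate([40, 10, 721]) table_2();
translate([395, -336, 0]) stool();
translate([395, 988, 0]) stool();
translate([-414, 326, 0]) stool();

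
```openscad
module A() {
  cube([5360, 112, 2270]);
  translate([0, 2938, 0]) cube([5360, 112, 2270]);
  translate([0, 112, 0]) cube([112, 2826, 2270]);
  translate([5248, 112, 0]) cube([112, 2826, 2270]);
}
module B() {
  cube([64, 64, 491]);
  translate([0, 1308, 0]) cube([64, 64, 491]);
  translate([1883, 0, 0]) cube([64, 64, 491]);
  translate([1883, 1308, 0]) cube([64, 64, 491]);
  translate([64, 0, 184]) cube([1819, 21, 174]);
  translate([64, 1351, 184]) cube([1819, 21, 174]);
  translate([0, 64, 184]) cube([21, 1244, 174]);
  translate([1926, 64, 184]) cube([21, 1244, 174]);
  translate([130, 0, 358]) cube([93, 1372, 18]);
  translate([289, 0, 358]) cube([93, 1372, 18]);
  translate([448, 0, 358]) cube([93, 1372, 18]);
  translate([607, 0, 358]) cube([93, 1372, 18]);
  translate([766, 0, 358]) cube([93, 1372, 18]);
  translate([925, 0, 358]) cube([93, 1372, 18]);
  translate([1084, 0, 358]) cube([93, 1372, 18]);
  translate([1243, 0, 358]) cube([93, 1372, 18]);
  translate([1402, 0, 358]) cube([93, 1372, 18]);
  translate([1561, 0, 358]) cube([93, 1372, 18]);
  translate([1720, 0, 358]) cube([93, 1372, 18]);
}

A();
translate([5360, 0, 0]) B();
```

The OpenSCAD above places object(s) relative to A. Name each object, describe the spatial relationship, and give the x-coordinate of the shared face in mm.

A is a house frame. B is a bed frame. The bed frame is against the house frame's +x side, with their −y faces flush. The x-coordinate of the shared face is 5360 mm.

The house frame's +x face and the bed frame's −x face are both at x = 5360 mm.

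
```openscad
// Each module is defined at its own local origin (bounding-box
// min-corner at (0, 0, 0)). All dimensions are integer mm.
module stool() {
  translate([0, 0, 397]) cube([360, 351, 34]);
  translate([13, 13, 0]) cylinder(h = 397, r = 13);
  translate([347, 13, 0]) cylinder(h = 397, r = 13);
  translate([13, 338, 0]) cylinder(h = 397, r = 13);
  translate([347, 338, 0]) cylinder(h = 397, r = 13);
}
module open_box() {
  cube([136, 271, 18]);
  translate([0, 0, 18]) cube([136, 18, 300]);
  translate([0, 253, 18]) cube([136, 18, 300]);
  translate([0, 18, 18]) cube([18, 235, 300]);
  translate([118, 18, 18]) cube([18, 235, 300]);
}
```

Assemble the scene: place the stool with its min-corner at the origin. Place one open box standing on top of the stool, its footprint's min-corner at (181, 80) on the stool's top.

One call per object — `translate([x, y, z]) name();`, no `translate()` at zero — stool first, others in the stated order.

stool();
translate([181, 80, 431]) open_box();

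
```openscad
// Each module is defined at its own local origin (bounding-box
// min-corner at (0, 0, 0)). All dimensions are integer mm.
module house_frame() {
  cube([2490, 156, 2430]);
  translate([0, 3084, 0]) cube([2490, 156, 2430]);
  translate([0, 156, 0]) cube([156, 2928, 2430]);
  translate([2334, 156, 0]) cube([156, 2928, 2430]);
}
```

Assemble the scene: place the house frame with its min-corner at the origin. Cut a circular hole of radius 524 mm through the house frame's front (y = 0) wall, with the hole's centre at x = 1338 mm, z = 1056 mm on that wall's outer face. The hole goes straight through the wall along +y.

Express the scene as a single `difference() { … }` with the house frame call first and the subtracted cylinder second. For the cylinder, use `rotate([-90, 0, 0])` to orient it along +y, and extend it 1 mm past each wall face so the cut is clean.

difference() {
  house_frame();
  translate([1338, -1, 1056]) rotate([-90, 0, 0]) cylinder(h = 158, r = 524);
}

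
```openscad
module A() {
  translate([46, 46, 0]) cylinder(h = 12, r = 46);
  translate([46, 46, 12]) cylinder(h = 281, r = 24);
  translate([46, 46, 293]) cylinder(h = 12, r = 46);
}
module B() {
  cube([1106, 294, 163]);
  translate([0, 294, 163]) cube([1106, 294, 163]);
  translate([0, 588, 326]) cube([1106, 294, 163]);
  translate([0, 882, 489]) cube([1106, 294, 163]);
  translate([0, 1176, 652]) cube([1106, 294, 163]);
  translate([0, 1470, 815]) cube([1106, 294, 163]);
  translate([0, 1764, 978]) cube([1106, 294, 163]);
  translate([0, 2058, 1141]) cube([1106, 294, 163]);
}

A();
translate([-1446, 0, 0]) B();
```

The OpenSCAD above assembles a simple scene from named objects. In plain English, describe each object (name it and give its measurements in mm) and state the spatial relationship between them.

A is a spool: two coaxial disc flanges of radius 46 mm and thickness 12 mm, joined by a core cylinder of radius 24 mm and height 281 mm. The lower flange rests on z = 0 and the three cylinders share a vertical axis.

B is a straight staircase of 8 solid steps. Each step is 1106 mm wide (x), 294 mm deep (y, the going) and 163 mm tall (the rise). The first step rests on the floor; each subsequent step sits one going further in +y and one rise higher in +z, directly behind and above the previous step with no overlap.

The staircase is on the floor beside the spool on its −x side.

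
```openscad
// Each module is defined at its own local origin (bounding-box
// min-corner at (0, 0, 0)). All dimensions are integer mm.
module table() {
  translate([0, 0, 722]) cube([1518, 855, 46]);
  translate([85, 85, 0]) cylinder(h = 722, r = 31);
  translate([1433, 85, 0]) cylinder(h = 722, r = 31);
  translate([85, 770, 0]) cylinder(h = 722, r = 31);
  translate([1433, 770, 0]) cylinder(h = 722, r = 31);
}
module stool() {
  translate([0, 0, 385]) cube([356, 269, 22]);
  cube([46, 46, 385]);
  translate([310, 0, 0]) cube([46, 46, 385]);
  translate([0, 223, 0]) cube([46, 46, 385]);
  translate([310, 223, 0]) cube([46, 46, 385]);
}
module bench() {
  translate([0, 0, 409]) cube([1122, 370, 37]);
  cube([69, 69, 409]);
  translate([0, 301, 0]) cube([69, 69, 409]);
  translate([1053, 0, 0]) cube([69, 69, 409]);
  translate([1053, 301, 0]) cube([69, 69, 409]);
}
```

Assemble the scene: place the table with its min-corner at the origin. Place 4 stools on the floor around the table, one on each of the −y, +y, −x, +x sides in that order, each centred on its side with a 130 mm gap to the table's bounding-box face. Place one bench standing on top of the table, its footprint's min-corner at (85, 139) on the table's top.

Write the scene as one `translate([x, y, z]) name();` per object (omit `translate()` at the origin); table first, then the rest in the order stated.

table();
translate([581, -399, 0]) stool();
translate([581, 985, 0]) stool();
translate([-486, 293, 0]) stool();
translate([1648, 293, 0]) stool();
translate([85, 139, 768]) bench();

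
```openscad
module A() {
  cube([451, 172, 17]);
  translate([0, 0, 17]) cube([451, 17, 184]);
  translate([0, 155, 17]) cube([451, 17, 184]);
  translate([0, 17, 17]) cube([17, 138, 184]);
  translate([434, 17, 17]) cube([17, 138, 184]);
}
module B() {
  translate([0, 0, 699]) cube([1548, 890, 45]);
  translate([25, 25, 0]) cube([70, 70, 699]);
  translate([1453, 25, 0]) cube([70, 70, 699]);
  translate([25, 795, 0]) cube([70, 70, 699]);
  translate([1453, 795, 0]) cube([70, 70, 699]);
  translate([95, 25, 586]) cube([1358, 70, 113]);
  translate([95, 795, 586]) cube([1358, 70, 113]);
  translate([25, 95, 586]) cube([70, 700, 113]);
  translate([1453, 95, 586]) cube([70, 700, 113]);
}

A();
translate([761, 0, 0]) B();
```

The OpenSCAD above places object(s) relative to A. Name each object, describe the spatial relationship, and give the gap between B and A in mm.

The table's nearest face is 310 mm from the open box's +x face.

A is an open box. B is a table. The table is on the floor beside the open box on its +x side. The gap between the table and the open box is 310 mm.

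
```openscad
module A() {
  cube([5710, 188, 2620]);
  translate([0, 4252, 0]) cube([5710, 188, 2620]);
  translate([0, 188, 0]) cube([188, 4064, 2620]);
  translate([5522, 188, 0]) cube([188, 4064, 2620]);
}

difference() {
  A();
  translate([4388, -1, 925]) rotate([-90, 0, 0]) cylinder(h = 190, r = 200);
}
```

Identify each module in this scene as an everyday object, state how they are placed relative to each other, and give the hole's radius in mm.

A is a house frame. The house frame has a circular hole through its front wall. The hole's radius is 200 mm.

The subtracted cylinder has r = 200 mm.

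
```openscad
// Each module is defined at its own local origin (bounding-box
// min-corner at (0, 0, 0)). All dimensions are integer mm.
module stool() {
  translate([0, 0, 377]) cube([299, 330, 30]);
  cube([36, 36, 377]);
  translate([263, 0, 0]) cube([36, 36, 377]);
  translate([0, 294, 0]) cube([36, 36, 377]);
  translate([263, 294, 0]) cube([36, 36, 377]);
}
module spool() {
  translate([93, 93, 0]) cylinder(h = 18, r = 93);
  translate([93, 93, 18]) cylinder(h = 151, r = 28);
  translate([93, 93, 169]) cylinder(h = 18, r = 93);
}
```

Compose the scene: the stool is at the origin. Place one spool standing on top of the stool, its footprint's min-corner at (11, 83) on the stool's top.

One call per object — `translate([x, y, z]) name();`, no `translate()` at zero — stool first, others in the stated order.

stool();
translate([11, 83, 407]) spool();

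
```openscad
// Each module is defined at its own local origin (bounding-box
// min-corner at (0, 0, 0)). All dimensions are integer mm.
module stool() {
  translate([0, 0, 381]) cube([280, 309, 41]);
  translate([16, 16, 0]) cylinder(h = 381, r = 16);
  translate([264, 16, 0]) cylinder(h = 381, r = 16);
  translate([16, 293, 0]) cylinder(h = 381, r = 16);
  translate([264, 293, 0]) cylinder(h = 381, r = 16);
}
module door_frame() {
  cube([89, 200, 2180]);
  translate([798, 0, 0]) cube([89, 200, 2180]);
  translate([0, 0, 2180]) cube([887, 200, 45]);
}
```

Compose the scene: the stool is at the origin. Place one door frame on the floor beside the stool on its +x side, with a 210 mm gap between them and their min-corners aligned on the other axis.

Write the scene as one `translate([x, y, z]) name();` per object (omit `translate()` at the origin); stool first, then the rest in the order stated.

stool();
translate([490, 0, 0]) door_frame();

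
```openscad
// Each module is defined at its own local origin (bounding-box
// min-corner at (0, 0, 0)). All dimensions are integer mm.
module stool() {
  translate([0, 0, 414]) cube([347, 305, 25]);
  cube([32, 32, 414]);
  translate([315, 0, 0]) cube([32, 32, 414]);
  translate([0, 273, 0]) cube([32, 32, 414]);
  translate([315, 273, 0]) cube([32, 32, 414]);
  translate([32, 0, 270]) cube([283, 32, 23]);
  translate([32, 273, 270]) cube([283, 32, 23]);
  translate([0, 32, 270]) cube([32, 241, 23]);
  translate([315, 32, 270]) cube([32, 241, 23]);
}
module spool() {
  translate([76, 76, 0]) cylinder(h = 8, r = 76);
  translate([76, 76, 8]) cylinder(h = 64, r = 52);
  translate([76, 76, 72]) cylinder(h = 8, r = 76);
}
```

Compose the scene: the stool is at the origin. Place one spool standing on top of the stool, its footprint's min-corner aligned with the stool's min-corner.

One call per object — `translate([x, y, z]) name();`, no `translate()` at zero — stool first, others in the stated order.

stool();
translate([0, 0, 439]) spool();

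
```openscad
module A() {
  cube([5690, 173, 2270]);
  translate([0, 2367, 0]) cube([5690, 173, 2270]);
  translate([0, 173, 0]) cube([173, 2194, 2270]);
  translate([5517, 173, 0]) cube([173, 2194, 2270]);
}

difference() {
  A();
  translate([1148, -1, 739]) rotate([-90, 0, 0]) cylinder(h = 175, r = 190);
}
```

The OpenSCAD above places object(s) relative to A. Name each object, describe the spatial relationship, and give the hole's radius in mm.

The subtracted cylinder has r = 190 mm.

A is a house frame. The house frame has a circular hole through its front wall. The hole's radius is 190 mm.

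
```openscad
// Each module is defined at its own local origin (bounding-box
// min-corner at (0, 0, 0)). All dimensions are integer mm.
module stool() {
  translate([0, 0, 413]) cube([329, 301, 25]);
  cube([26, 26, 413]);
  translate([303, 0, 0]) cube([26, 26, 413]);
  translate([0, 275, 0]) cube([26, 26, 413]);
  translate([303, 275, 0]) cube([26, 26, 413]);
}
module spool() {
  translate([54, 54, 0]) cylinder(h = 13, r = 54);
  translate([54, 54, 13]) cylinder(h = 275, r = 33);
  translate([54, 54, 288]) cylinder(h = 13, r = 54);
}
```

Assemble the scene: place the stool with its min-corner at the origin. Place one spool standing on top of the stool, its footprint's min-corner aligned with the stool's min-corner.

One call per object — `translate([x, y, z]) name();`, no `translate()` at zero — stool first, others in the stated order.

stool();
translate([0, 0, 438]) spool();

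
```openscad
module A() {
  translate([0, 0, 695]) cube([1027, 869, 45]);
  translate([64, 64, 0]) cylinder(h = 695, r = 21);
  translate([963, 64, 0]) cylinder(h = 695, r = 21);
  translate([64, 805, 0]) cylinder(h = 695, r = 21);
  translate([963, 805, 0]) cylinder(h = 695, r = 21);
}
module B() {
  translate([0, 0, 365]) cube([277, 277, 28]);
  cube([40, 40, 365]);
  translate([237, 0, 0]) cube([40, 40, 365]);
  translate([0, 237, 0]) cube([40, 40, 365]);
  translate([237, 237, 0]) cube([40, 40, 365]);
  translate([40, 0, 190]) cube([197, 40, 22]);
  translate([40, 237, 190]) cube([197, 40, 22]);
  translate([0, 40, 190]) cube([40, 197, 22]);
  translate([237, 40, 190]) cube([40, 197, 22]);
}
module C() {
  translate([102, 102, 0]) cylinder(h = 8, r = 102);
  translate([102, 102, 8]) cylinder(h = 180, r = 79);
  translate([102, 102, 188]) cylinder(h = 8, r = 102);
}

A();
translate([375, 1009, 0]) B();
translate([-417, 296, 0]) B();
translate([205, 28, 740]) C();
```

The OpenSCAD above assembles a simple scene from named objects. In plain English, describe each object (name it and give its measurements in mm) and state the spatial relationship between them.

A is a table: top 1027 mm (x) × 869 mm (y), 45 mm thick, upper face at z = 740 mm, on four round legs of 42 mm diameter, each leg's bounding box inset 43 mm from the nearest pair of top edges, running from z = 0 to the bottom of the top.

B is a four-legged stool. The seat is 277×277 mm, 28 mm thick, top at z = 393 mm. It stands on four square legs, each 40×40 mm in cross-section, from z = 0 to the seat underside, each flush with a corner of the seat. Four stretchers, 40 mm wide and 22 mm tall, connect adjacent legs with their undersides at z = 190 mm, each running between the inner faces of the legs it joins and aligned with the legs' outer faces on the other axis.

C is a spool: two coaxial disc flanges of radius 102 mm and thickness 8 mm, joined by a core cylinder of radius 79 mm and height 180 mm. The lower flange rests on z = 0 and the three cylinders share a vertical axis.

Two stools sit around the table at the +y, −x sides. The spool is on top of the table.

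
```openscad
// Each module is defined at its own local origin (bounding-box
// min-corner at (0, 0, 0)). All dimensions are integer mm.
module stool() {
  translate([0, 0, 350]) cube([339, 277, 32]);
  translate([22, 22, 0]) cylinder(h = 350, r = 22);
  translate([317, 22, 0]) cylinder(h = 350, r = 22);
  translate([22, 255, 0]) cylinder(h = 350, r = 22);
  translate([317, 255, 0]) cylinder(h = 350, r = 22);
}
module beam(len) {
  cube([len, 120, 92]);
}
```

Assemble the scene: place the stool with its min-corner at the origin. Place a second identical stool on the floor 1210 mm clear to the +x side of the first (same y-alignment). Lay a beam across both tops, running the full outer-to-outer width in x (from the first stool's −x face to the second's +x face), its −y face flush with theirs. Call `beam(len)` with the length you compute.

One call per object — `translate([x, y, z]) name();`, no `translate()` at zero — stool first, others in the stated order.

stool();
translate([1549, 0, 0]) stool();
translate([0, 0, 382]) beam(1888);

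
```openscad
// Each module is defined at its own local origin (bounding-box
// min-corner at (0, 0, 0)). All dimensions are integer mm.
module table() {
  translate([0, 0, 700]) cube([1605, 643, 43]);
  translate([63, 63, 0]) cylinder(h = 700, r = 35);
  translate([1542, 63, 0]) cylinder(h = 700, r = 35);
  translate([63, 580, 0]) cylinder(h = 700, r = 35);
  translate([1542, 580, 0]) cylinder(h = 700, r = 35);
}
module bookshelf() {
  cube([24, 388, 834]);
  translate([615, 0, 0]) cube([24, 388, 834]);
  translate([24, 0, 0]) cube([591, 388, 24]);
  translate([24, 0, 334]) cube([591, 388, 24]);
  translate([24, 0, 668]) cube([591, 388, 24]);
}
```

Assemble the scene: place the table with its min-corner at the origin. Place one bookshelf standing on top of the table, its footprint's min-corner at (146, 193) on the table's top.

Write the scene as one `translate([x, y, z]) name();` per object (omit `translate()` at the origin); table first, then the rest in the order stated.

table();
translate([146, 193, 743]) bookshelf();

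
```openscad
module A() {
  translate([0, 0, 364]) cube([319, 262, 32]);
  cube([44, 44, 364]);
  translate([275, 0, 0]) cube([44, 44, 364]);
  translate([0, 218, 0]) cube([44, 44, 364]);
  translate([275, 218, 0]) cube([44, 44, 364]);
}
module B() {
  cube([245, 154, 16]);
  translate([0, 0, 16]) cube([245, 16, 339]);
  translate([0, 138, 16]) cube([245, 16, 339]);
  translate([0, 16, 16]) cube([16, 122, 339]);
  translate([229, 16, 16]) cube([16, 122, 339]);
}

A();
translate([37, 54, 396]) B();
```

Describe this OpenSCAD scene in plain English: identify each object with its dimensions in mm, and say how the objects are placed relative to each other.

A is a simple wooden stool: a rectangular seat 319 mm (x) by 262 mm (y), 32 mm thick, top face at z = 396 mm, on four square legs, each 44×44 mm in cross-section. The legs rest on z = 0, each flush with a corner of the seat.

B is an open storage box with external size 245×154×355 mm and wall thickness 16 mm (the base is also 16 mm thick). The base covers the whole footprint; the four walls stand on the base, with the y-facing walls full-width and the x-facing walls fitting between their inner faces.

The open box is on top of the stool, centred.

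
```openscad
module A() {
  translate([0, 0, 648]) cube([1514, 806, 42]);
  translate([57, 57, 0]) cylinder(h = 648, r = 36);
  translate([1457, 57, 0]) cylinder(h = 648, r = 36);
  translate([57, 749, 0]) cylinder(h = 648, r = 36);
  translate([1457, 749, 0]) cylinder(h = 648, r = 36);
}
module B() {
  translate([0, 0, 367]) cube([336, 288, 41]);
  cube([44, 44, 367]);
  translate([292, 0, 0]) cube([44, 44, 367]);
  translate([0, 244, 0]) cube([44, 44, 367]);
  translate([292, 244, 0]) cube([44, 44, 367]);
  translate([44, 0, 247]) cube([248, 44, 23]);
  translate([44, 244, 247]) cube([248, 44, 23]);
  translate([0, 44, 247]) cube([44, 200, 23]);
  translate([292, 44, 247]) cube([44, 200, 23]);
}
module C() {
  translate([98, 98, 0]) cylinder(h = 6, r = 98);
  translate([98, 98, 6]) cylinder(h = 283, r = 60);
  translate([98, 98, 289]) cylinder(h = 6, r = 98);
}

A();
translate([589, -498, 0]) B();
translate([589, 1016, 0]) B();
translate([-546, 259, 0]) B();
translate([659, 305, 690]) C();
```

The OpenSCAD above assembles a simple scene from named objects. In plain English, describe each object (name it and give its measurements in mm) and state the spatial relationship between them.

A is a table with a 1514×806 mm rectangular top, 42 mm thick, top surface at z = 690 mm, supported by four round legs of 72 mm diameter, each leg's bounding box inset 21 mm from the nearest pair of top edges, running from the floor.

B is a four-legged stool. The seat is 336×288 mm, 41 mm thick, top at z = 408 mm. It stands on four square legs, each 44×44 mm in cross-section, from z = 0 to the seat underside, each flush with a corner of the seat. Four stretchers, 44 mm wide and 23 mm tall, connect adjacent legs with their undersides at z = 247 mm, each running between the inner faces of the legs it joins and aligned with the legs' outer faces on the other axis.

C is a spool: two coaxial disc flanges of radius 98 mm and thickness 6 mm, joined by a core cylinder of radius 60 mm and height 283 mm. The lower flange rests on z = 0 and the three cylinders share a vertical axis.

Three stools sit around the table at the −y, +y, −x sides. The spool is on top of the table, centred.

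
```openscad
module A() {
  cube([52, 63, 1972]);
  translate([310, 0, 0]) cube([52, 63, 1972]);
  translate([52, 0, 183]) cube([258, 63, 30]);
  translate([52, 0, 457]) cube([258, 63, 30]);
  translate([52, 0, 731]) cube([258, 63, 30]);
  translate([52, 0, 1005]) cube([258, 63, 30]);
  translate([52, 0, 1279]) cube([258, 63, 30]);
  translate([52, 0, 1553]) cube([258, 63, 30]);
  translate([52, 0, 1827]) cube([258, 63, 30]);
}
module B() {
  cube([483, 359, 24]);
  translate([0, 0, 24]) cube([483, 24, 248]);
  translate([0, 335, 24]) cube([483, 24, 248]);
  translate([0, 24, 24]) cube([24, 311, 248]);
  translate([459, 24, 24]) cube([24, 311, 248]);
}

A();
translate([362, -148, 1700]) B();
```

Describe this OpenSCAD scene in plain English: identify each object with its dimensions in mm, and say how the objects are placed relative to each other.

A is a wooden ladder with two side rails of 52×63 mm section and 1972 mm height, set 362 mm apart overall. Between them run 7 rectangular rungs (63 mm deep, 30 mm thick), front faces flush with the rails' −y face. The bottom of the first rung is 183 mm above the floor and each subsequent rung is 274 mm higher than the one below.

B is an open-topped rectangular box: outside dimensions 483×359×272 mm, with a uniform wall and base thickness of 24 mm. The base is a full 483×359 slab on the floor; four walls sit on top of the base. The front and back walls (the −y and +y sides) span the full width; the two side walls fit between them.

The open box is beside the ladder with their tops flush at z = 1972.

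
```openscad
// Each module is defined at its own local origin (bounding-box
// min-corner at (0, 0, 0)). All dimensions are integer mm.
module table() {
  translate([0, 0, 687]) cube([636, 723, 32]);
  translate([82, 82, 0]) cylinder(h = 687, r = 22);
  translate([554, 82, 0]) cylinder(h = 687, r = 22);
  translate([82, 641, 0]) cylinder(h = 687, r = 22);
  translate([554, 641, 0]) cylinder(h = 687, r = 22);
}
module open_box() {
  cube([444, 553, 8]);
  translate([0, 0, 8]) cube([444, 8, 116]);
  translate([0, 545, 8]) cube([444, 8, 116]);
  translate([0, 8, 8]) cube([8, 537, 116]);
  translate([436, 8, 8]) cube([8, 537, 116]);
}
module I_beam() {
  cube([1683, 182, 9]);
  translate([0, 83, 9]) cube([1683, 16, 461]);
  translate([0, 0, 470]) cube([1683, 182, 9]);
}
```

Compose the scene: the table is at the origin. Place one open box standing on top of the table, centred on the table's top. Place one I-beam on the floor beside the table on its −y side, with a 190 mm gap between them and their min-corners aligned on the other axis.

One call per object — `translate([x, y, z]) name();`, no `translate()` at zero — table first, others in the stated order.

table();
translate([96, 85, 719]) open_box();
translate([0, -372, 0]) I_beam();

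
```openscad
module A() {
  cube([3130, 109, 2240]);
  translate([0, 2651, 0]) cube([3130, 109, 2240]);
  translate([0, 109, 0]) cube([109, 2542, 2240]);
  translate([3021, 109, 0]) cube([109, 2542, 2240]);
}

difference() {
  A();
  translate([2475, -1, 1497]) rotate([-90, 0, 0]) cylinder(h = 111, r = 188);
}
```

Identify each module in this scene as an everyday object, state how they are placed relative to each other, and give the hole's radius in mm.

A is a house frame. The house frame has a circular hole through its front wall. The hole's radius is 188 mm.

The subtracted cylinder has r = 188 mm.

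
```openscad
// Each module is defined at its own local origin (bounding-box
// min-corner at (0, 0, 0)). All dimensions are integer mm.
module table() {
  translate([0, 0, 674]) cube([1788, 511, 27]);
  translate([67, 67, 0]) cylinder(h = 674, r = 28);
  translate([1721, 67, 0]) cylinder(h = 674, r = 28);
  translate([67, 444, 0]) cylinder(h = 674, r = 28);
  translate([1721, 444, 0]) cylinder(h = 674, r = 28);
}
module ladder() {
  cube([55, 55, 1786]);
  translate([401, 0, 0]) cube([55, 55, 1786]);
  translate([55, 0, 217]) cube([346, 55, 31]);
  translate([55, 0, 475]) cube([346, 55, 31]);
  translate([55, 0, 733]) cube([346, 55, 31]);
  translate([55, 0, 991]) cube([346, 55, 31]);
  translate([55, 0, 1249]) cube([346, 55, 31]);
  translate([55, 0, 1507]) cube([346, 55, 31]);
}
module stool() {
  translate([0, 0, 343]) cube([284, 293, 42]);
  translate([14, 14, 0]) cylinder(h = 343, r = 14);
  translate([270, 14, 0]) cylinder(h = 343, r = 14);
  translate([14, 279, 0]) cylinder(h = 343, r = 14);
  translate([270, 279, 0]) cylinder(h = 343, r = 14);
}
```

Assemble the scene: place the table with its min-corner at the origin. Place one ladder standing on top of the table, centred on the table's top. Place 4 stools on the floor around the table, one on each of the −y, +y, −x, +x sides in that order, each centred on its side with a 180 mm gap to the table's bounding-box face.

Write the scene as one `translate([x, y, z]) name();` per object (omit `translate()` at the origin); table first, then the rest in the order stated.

table();
translate([666, 228, 701]) ladder();
translate([752, -473, 0]) stool();
translate([752, 691, 0]) stool();
translate([-464, 109, 0]) stool();
translate([1968, 109, 0]) stool();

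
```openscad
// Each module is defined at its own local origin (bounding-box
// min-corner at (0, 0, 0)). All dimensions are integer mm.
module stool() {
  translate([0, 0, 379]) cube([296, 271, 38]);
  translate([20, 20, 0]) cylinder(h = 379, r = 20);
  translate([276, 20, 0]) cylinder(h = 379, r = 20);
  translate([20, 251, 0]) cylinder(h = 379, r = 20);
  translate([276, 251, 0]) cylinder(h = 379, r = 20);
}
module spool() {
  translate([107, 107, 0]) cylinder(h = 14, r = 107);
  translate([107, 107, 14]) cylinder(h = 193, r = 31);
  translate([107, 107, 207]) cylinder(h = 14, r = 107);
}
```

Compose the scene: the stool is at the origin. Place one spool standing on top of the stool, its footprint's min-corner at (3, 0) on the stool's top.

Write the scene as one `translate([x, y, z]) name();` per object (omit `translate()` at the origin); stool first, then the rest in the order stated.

stool();
translate([3, 0, 417]) spool();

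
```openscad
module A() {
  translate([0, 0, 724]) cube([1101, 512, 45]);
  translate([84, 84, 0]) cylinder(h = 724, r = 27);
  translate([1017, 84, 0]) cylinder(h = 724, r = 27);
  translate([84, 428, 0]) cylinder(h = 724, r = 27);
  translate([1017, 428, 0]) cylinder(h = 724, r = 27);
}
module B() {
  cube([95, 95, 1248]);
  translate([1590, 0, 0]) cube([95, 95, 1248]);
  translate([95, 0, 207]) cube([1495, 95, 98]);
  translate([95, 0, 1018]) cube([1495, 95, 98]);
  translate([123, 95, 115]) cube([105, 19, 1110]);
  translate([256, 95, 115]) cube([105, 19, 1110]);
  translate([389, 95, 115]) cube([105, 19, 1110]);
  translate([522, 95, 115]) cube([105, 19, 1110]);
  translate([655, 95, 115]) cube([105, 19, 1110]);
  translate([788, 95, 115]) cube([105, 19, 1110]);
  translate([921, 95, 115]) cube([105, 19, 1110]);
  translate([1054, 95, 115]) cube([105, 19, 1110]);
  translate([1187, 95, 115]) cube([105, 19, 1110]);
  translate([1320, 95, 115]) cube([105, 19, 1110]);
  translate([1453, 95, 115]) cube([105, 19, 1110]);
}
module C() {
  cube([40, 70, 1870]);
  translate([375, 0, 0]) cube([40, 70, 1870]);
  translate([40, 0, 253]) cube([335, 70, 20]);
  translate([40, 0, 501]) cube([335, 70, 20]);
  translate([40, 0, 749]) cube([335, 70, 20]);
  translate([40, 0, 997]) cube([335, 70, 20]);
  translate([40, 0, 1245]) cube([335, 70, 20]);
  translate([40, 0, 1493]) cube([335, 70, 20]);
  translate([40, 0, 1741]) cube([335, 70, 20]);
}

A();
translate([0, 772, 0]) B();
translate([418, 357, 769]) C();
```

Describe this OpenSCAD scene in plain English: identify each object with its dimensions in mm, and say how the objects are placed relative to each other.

A is a rectangular dining table. The top is 1101×512×45 mm with its upper surface at z = 769 mm. It stands on four round legs of 54 mm diameter, each leg's bounding box inset 57 mm from the nearest pair of top edges, running from the floor to the underside of the top.

B is a fence section. Two 95×95 mm posts, 1248 mm tall, stand on the floor with a clear span of 1495 mm between their inner faces. Two horizontal rails of 95×98 mm section span the gap between the posts with their undersides at z = 207 mm and z = 1018 mm, flush with the posts' −y face. 11 pickets, each 105 mm wide, 19 mm thick and 1110 mm tall, are fixed to the +y face of the rails with their bottoms at z = 115 mm, evenly spaced across the span with equal gaps (rounded down to the nearest mm) at the −x end and between each pair — any rounding remainder accumulates at the +x end.

C is a wooden ladder with two side rails of 40×70 mm section and 1870 mm height, set 415 mm apart overall. Between them run 7 rectangular rungs (70 mm deep, 20 mm thick), front faces flush with the rails' −y face. The bottom of the first rung is 253 mm above the floor and each subsequent rung is 248 mm higher than the one below.

The fence section is on the floor beside the table on its +y side. The ladder is on top of the table.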